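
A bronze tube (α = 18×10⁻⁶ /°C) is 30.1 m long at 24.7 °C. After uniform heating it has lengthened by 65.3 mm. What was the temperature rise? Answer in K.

ΔL = αL₀ΔT ⇒ ΔT = ΔL / (αL₀)
ΔT = 65.3×10⁻³ m / (18×10⁻⁶ × 30.1 m) = 120.52 K

ΔT = 121 K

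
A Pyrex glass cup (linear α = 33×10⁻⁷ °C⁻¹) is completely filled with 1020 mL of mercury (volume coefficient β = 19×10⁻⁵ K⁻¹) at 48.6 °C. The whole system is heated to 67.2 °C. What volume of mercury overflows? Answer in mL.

3.42 mL

The cup also expands: β_container ≈ 3α = 9.9×10⁻⁶ /K
Net overflow = V₀(β_liq − 3α_cont)ΔT
β − 3α = 1.90×10⁻⁴ − 9.9×10⁻⁶ = 1.801×10⁻⁴ /K; ΔT = 18.6 K
ΔV = 1020 × 1.801×10⁻⁴ × 18.6 = 3.42 mL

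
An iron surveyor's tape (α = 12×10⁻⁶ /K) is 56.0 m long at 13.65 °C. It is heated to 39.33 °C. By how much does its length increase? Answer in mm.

|ΔT| = |39.33 − 13.65| = 25.68 K
ΔL = αL₀ΔT = (12×10⁻⁶)(56.0)(25.68) = 1.73×10⁻² m

ΔL = 17.3 mm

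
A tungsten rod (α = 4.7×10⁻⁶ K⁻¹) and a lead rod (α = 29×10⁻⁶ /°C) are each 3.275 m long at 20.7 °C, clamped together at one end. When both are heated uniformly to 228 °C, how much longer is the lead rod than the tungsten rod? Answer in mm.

ΔT = 207.3 K
tungsten: ΔL = 4.7×10⁻⁶ × 3.275 m × 207.3 = 3.1909×10⁻³ m = 3.1909 mm
lead: ΔL = 29×10⁻⁶ × 3.275 m × 207.3 = 1.9688×10⁻² m = 19.688 mm
difference = 19.688 − 3.1909 = 16.4971 mm

16.5 mm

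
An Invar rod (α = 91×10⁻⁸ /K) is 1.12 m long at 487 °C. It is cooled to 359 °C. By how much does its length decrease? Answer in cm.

|ΔT| = |359 − 487| = 128 K
ΔL = αL₀ΔT = (91×10⁻⁸)(1.12)(128) = 1.30×10⁻⁴ m

ΔL = 0.0130 cm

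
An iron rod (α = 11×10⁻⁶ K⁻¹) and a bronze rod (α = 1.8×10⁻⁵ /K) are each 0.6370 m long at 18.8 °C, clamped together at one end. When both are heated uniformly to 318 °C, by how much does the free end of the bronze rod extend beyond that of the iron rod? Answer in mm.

ΔT = 299.2 K
iron: ΔL = 11×10⁻⁶ × 0.6370 m × 299.2 = 2.0965×10⁻³ m = 2.0965 mm
bronze: ΔL = 1.8×10⁻⁵ × 0.6370 m × 299.2 = 3.4306×10⁻³ m = 3.4306 mm
difference = 3.4306 − 2.0965 = 1.3341 mm

1.33 mm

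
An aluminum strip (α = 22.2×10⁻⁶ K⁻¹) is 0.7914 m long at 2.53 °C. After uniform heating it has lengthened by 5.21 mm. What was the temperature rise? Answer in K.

ΔL = αL₀ΔT ⇒ ΔT = ΔL / (αL₀)
ΔT = 5.21×10⁻³ m / (22.2×10⁻⁶ × 0.7914 m) = 296.54 K

ΔT = 297 K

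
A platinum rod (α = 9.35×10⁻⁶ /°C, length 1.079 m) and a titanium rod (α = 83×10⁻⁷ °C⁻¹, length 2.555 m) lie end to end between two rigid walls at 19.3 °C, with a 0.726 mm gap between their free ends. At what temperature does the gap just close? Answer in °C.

T = 42.5 °C

Gap closes when ΔL₁ + ΔL₂ = 0.726 mm = 7.26×10⁻⁴ m
(α₁L₁ + α₂L₂)ΔT = g
α₁L₁ + α₂L₂ = 9.35×10⁻⁶×1.079 + 83×10⁻⁷×2.555 = 3.129515×10⁻⁵ m/K
ΔT = 7.26×10⁻⁴ / 3.129515×10⁻⁵ = 23.198 K
T = 19.3 + 23.198 = 42.498 °C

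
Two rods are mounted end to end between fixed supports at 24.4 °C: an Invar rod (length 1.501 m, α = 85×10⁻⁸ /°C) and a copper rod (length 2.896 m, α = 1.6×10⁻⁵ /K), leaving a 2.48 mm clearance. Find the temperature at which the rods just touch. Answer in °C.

α₁L₁ = 1.27585×10⁻⁶ m/K, α₂L₂ = 4.6336×10⁻⁵ m/K → total 4.761185×10⁻⁵ m/K
ΔT = g/(α₁L₁+α₂L₂) = 2.48×10⁻³ / 4.761185×10⁻⁵ = 52.088 K
T = 24.4 + 52.088 = 76.488 °C

T = 76.5 °C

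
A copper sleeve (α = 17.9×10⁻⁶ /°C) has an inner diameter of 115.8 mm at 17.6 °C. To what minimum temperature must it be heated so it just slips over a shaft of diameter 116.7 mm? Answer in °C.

T = 452 °C

Required Δd = 116.7 − 115.8 = 0.9 mm
Δd = αd₀ΔT ⇒ ΔT = Δd/(αd₀) = 0.9 / (17.9×10⁻⁶ × 115.8) = 434.19 K
T_min = 17.6 + 434.19 = 451.79 °C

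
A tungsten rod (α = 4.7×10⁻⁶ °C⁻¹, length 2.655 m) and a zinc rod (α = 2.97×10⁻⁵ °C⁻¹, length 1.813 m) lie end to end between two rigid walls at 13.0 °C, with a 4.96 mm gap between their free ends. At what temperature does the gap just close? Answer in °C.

Gap closes when ΔL₁ + ΔL₂ = 4.96 mm = 4.96×10⁻³ m
(α₁L₁ + α₂L₂)ΔT = g
α₁L₁ + α₂L₂ = 4.7×10⁻⁶×2.655 + 2.97×10⁻⁵×1.813 = 6.63246×10⁻⁵ m/K
ΔT = 4.96×10⁻³ / 6.63246×10⁻⁵ = 74.784 K
T = 13.0 + 74.784 = 87.784 °C

T = 87.8 °C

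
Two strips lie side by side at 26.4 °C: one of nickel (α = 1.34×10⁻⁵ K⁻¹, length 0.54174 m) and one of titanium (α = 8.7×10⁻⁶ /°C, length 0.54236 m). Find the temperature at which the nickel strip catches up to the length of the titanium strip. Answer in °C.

T = 270.4 °C

L₁(1 + α₁ΔT) = L₂(1 + α₂ΔT) ⇒ ΔT = (L₂ − L₁)/(α₁L₁ − α₂L₂)
L₂ − L₁ = 0.54236 − 0.54174 = 6.20×10⁻⁴ m
α₁L₁ − α₂L₂ = 1.34×10⁻⁵×0.54174 − 8.7×10⁻⁶×0.54236 = 2.540784×10⁻⁶ m/K
ΔT = 6.20×10⁻⁴ / 2.540784×10⁻⁶ = 244.019 K
T = 26.4 + 244.019 = 270.419 °C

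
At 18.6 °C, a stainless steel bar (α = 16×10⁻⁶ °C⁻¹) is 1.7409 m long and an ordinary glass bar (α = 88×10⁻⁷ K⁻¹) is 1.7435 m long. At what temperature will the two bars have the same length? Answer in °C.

L₁(1 + α₁ΔT) = L₂(1 + α₂ΔT) ⇒ ΔT = (L₂ − L₁)/(α₁L₁ − α₂L₂)
L₂ − L₁ = 1.7435 − 1.7409 = 2.60×10⁻³ m
α₁L₁ − α₂L₂ = 16×10⁻⁶×1.7409 − 88×10⁻⁷×1.7435 = 1.25116×10⁻⁵ m/K
ΔT = 2.60×10⁻³ / 1.25116×10⁻⁵ = 207.807 K
T = 18.6 + 207.807 = 226.407 °C

T = 226.4 °C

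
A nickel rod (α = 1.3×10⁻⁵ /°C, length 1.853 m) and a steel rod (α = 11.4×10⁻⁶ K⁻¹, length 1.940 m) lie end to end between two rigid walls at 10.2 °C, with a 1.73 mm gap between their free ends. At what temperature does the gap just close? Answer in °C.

Gap closes when ΔL₁ + ΔL₂ = 1.73 mm = 1.73×10⁻³ m
(α₁L₁ + α₂L₂)ΔT = g
α₁L₁ + α₂L₂ = 1.3×10⁻⁵×1.853 + 11.4×10⁻⁶×1.940 = 4.6205×10⁻⁵ m/K
ΔT = 1.73×10⁻³ / 4.6205×10⁻⁵ = 37.442 K
T = 10.2 + 37.442 = 47.642 °C

T = 47.6 °C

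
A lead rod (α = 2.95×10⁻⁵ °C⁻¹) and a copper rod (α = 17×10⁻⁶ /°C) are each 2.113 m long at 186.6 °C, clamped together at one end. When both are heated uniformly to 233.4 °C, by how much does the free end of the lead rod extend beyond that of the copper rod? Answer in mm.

ΔT = 46.8 K
lead: ΔL = 2.95×10⁻⁵ × 2.113 m × 46.8 = 2.9172×10⁻³ m = 2.9172 mm
copper: ΔL = 17×10⁻⁶ × 2.113 m × 46.8 = 1.6811×10⁻³ m = 1.6811 mm
difference = 2.9172 − 1.6811 = 1.2361 mm

1.24 mm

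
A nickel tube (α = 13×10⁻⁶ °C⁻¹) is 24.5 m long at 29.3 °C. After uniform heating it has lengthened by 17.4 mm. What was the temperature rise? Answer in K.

ΔL = αL₀ΔT ⇒ ΔT = ΔL / (αL₀)
ΔT = 17.4×10⁻³ m / (13×10⁻⁶ × 24.5 m) = 54.631 K

ΔT = 54.6 K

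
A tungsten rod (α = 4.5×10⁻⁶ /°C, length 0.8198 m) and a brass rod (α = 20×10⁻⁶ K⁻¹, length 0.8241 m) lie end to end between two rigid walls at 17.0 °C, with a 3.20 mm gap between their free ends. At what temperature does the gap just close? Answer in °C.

T = 176 °C

Gap closes when ΔL₁ + ΔL₂ = 3.20 mm = 3.20×10⁻³ m
(α₁L₁ + α₂L₂)ΔT = g
α₁L₁ + α₂L₂ = 4.5×10⁻⁶×0.8198 + 20×10⁻⁶×0.8241 = 2.01711×10⁻⁵ m/K
ΔT = 3.20×10⁻³ / 2.01711×10⁻⁵ = 158.64 K
T = 17.0 + 158.64 = 175.64 °C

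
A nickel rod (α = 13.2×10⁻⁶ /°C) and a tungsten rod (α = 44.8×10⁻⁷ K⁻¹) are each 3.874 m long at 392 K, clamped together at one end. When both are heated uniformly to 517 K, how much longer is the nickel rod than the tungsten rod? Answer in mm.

ΔT = 125 K
nickel: ΔL = 13.2×10⁻⁶ × 3.874 m × 125 = 6.3921×10⁻³ m = 6.3921 mm
tungsten: ΔL = 44.8×10⁻⁷ × 3.874 m × 125 = 2.1694×10⁻³ m = 2.1694 mm
difference = 6.3921 − 2.1694 = 4.2227 mm

4.22 mm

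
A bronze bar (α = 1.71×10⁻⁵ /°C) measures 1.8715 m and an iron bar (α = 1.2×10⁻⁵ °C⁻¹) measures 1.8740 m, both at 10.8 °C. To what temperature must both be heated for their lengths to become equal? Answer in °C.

T = 273.6 °C

Equal length when α₁L₁ΔT − α₂L₂ΔT = L₂ − L₁ = 2.50×10⁻³ m
α₁L₁ = 3.200265×10⁻⁵, α₂L₂ = 2.2488×10⁻⁵ → Δ(αL) = 9.51465×10⁻⁶ m/K
ΔT = 2.50×10⁻³ / 9.51465×10⁻⁶ = 262.753 K, so T = 10.8 + 262.753 = 273.553 °C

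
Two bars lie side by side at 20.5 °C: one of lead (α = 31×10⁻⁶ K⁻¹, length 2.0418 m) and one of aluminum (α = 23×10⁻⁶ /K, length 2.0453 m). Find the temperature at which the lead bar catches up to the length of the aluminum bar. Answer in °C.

T = 235.8 °C

Equal length when α₁L₁ΔT − α₂L₂ΔT = L₂ − L₁ = 3.50×10⁻³ m
α₁L₁ = 6.32958×10⁻⁵, α₂L₂ = 4.70419×10⁻⁵ → Δ(αL) = 1.62539×10⁻⁵ m/K
ΔT = 3.50×10⁻³ / 1.62539×10⁻⁵ = 215.333 K, so T = 20.5 + 215.333 = 235.833 °C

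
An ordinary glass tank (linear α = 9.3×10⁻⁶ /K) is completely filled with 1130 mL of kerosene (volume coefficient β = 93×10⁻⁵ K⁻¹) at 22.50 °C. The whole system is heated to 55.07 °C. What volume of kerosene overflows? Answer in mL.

33.2 mL

The tank also expands: β_container ≈ 3α = 2.79×10⁻⁵ /K
Net overflow = V₀(β_liq − 3α_cont)ΔT
β − 3α = 9.30×10⁻⁴ − 2.79×10⁻⁵ = 9.021×10⁻⁴ /K; ΔT = 32.57 K
ΔV = 1130 × 9.021×10⁻⁴ × 32.57 = 33.2 mL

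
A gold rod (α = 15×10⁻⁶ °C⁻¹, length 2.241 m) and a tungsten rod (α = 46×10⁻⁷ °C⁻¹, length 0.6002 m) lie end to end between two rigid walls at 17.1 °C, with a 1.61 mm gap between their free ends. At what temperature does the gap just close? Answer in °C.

Gap closes when ΔL₁ + ΔL₂ = 1.61 mm = 1.61×10⁻³ m
(α₁L₁ + α₂L₂)ΔT = g
α₁L₁ + α₂L₂ = 15×10⁻⁶×2.241 + 46×10⁻⁷×0.6002 = 3.637592×10⁻⁵ m/K
ΔT = 1.61×10⁻³ / 3.637592×10⁻⁵ = 44.260 K
T = 17.1 + 44.260 = 61.360 °C

T = 61.4 °C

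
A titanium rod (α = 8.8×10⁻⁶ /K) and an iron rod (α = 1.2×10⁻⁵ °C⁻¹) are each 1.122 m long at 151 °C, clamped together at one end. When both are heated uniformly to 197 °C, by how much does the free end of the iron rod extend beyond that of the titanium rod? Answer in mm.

ΔT = 46 K
titanium: ΔL = 8.8×10⁻⁶ × 1.122 m × 46 = 4.5419×10⁻⁴ m = 0.45419 mm
iron: ΔL = 1.2×10⁻⁵ × 1.122 m × 46 = 6.1934×10⁻⁴ m = 0.61934 mm
difference = 0.61934 − 0.45419 = 0.16515 mm

0.165 mm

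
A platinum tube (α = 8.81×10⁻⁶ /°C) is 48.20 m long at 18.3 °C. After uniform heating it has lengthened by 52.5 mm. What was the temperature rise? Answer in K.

ΔT = 124 K

ΔL = αL₀ΔT ⇒ ΔT = ΔL / (αL₀)
ΔT = 52.5×10⁻³ m / (8.81×10⁻⁶ × 48.20 m) = 123.63 K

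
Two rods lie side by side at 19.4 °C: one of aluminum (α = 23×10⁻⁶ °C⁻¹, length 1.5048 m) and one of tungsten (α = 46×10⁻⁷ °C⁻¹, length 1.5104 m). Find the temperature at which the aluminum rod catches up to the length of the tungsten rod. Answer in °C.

T = 221.8 °C

Equal length when α₁L₁ΔT − α₂L₂ΔT = L₂ − L₁ = 5.60×10⁻³ m
α₁L₁ = 3.46104×10⁻⁵, α₂L₂ = 6.94784×10⁻⁶ → Δ(αL) = 2.766256×10⁻⁵ m/K
ΔT = 5.60×10⁻³ / 2.766256×10⁻⁵ = 202.440 K, so T = 19.4 + 202.440 = 221.840 °C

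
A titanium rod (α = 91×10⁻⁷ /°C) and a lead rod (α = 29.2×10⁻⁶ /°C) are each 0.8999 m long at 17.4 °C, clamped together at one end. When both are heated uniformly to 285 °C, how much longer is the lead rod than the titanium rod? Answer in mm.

4.84 mm

ΔT = 267.6 K
titanium: ΔL = 91×10⁻⁷ × 0.8999 m × 267.6 = 2.1914×10⁻³ m = 2.1914 mm
lead: ΔL = 29.2×10⁻⁶ × 0.8999 m × 267.6 = 7.0317×10⁻³ m = 7.0317 mm
difference = 7.0317 − 2.1914 = 4.8403 mm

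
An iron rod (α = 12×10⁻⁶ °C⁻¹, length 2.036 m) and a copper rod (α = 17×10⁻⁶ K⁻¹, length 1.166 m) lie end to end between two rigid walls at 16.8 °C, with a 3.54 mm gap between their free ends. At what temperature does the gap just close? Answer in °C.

α₁L₁ = 2.4432×10⁻⁵ m/K, α₂L₂ = 1.9822×10⁻⁵ m/K → total 4.4254×10⁻⁵ m/K
ΔT = g/(α₁L₁+α₂L₂) = 3.54×10⁻³ / 4.4254×10⁻⁵ = 79.993 K
T = 16.8 + 79.993 = 96.793 °C

T = 96.8 °C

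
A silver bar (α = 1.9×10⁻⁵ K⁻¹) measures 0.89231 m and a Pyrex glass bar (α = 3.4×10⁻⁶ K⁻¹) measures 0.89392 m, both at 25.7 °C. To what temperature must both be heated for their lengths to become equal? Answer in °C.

T = 141.4 °C

L₁(1 + α₁ΔT) = L₂(1 + α₂ΔT) ⇒ ΔT = (L₂ − L₁)/(α₁L₁ − α₂L₂)
L₂ − L₁ = 0.89392 − 0.89231 = 1.61×10⁻³ m
α₁L₁ − α₂L₂ = 1.9×10⁻⁵×0.89231 − 3.4×10⁻⁶×0.89392 = 1.3914562×10⁻⁵ m/K
ΔT = 1.61×10⁻³ / 1.3914562×10⁻⁵ = 115.706 K
T = 25.7 + 115.706 = 141.406 °C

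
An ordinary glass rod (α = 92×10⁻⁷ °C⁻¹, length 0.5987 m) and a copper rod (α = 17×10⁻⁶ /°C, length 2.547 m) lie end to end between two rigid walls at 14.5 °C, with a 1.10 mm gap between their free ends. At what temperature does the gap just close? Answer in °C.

α₁L₁ = 5.50804×10⁻⁶ m/K, α₂L₂ = 4.3299×10⁻⁵ m/K → total 4.880704×10⁻⁵ m/K
ΔT = g/(α₁L₁+α₂L₂) = 1.10×10⁻³ / 4.880704×10⁻⁵ = 22.538 K
T = 14.5 + 22.538 = 37.038 °C

T = 37.0 °C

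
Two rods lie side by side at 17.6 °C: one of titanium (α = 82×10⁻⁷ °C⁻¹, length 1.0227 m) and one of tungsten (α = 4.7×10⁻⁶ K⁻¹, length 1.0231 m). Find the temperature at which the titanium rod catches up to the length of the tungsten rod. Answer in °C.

L₁(1 + α₁ΔT) = L₂(1 + α₂ΔT) ⇒ ΔT = (L₂ − L₁)/(α₁L₁ − α₂L₂)
L₂ − L₁ = 1.0231 − 1.0227 = 4.00×10⁻⁴ m
α₁L₁ − α₂L₂ = 82×10⁻⁷×1.0227 − 4.7×10⁻⁶×1.0231 = 3.57757×10⁻⁶ m/K
ΔT = 4.00×10⁻⁴ / 3.57757×10⁻⁶ = 111.808 K
T = 17.6 + 111.808 = 129.408 °C

T = 129.4 °C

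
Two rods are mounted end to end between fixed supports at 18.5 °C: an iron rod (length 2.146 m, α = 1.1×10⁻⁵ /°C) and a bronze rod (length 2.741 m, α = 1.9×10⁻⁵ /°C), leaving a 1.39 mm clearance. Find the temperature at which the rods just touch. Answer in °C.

Gap closes when ΔL₁ + ΔL₂ = 1.39 mm = 1.39×10⁻³ m
(α₁L₁ + α₂L₂)ΔT = g
α₁L₁ + α₂L₂ = 1.1×10⁻⁵×2.146 + 1.9×10⁻⁵×2.741 = 7.5685×10⁻⁵ m/K
ΔT = 1.39×10⁻³ / 7.5685×10⁻⁵ = 18.366 K
T = 18.5 + 18.366 = 36.866 °C

T = 36.9 °C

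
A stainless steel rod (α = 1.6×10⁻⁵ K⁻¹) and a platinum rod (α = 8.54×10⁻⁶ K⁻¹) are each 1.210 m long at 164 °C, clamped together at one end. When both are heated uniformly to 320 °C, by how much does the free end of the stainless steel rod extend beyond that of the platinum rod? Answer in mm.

1.41 mm

ΔT = 156 K
stainless steel: ΔL = 1.6×10⁻⁵ × 1.210 m × 156 = 3.0202×10⁻³ m = 3.0202 mm
platinum: ΔL = 8.54×10⁻⁶ × 1.210 m × 156 = 1.6120×10⁻³ m = 1.6120 mm
difference = 3.0202 − 1.6120 = 1.4082 mm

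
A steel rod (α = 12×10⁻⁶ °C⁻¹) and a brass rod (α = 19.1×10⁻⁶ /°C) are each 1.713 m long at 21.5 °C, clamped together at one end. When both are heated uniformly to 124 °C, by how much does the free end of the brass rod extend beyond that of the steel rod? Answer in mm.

ΔT = 102.5 K
steel: ΔL = 12×10⁻⁶ × 1.713 m × 102.5 = 2.1070×10⁻³ m = 2.1070 mm
brass: ΔL = 19.1×10⁻⁶ × 1.713 m × 102.5 = 3.3536×10⁻³ m = 3.3536 mm
difference = 3.3536 − 2.1070 = 1.2466 mm

1.25 mm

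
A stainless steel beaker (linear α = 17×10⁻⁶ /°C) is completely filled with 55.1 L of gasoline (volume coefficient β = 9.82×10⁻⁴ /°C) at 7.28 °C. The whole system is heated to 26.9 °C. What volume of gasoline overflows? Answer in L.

1.01 L

The beaker also expands: β_container ≈ 3α = 5.1×10⁻⁵ /K
Net overflow = V₀(β_liq − 3α_cont)ΔT
β − 3α = 9.82×10⁻⁴ − 5.1×10⁻⁵ = 9.31×10⁻⁴ /K; ΔT = 19.62 K
ΔV = 55.1 × 9.31×10⁻⁴ × 19.62 = 1.01 L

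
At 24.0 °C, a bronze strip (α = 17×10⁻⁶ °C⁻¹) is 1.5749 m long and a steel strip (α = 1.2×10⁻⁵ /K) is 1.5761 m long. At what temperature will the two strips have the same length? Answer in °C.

L₁(1 + α₁ΔT) = L₂(1 + α₂ΔT) ⇒ ΔT = (L₂ − L₁)/(α₁L₁ − α₂L₂)
L₂ − L₁ = 1.5761 − 1.5749 = 1.20×10⁻³ m
α₁L₁ − α₂L₂ = 17×10⁻⁶×1.5749 − 1.2×10⁻⁵×1.5761 = 7.8601×10⁻⁶ m/K
ΔT = 1.20×10⁻³ / 7.8601×10⁻⁶ = 152.670 K
T = 24.0 + 152.670 = 176.670 °C

T = 176.7 °C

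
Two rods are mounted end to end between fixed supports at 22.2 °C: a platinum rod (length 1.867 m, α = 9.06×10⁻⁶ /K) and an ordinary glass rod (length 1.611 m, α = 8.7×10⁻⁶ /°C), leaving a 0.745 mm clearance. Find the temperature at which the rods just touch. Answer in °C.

T = 46.3 °C

Gap closes when ΔL₁ + ΔL₂ = 0.745 mm = 7.45×10⁻⁴ m
(α₁L₁ + α₂L₂)ΔT = g
α₁L₁ + α₂L₂ = 9.06×10⁻⁶×1.867 + 8.7×10⁻⁶×1.611 = 3.093072×10⁻⁵ m/K
ΔT = 7.45×10⁻⁴ / 3.093072×10⁻⁵ = 24.086 K
T = 22.2 + 24.086 = 46.286 °C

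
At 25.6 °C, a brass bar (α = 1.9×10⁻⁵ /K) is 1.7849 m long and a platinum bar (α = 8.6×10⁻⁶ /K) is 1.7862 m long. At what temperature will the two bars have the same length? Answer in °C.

Equal length when α₁L₁ΔT − α₂L₂ΔT = L₂ − L₁ = 1.30×10⁻³ m
α₁L₁ = 3.39131×10⁻⁵, α₂L₂ = 1.536132×10⁻⁵ → Δ(αL) = 1.855178×10⁻⁵ m/K
ΔT = 1.30×10⁻³ / 1.855178×10⁻⁵ = 70.0741 K, so T = 25.6 + 70.0741 = 95.6741 °C

T = 95.67 °C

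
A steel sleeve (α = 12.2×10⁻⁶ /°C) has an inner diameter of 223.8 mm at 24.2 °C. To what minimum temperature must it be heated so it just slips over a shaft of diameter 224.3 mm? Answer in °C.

T = 207 °C

Required Δd = 224.3 − 223.8 = 0.5 mm
Δd = αd₀ΔT ⇒ ΔT = Δd/(αd₀) = 0.5 / (12.2×10⁻⁶ × 223.8) = 183.13 K
T_min = 24.2 + 183.13 = 207.33 °C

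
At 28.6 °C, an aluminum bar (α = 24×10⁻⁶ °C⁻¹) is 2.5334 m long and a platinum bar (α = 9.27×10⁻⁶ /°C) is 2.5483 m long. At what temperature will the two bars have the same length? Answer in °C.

L₁(1 + α₁ΔT) = L₂(1 + α₂ΔT) ⇒ ΔT = (L₂ − L₁)/(α₁L₁ − α₂L₂)
L₂ − L₁ = 2.5483 − 2.5334 = 1.49×10⁻² m
α₁L₁ − α₂L₂ = 24×10⁻⁶×2.5334 − 9.27×10⁻⁶×2.5483 = 3.7178859×10⁻⁵ m/K
ΔT = 1.49×10⁻² / 3.7178859×10⁻⁵ = 400.765 K
T = 28.6 + 400.765 = 429.365 °C

T = 429.4 °C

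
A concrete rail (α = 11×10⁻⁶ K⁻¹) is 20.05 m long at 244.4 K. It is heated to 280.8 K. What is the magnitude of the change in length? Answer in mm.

ΔL = 8.03 mm

|ΔT| = |280.8 − 244.4| = 36.4 K
ΔL = αL₀ΔT = (11×10⁻⁶)(20.05)(36.4) = 8.03×10⁻³ m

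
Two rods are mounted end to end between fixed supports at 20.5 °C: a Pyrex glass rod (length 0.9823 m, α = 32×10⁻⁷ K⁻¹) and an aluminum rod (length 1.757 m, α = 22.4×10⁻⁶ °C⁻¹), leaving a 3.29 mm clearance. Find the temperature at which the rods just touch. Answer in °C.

T = 97.9 °C

Gap closes when ΔL₁ + ΔL₂ = 3.29 mm = 3.29×10⁻³ m
(α₁L₁ + α₂L₂)ΔT = g
α₁L₁ + α₂L₂ = 32×10⁻⁷×0.9823 + 22.4×10⁻⁶×1.757 = 4.250016×10⁻⁵ m/K
ΔT = 3.29×10⁻³ / 4.250016×10⁻⁵ = 77.411 K
T = 20.5 + 77.411 = 97.911 °C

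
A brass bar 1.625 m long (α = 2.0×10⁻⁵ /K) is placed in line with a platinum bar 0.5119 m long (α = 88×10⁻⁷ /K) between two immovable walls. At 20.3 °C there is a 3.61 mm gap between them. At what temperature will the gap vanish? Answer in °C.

T = 118 °C

α₁L₁ = 3.250×10⁻⁵ m/K, α₂L₂ = 4.50472×10⁻⁶ m/K → total 3.700472×10⁻⁵ m/K
ΔT = g/(α₁L₁+α₂L₂) = 3.61×10⁻³ / 3.700472×10⁻⁵ = 97.56 K
T = 20.3 + 97.56 = 117.86 °C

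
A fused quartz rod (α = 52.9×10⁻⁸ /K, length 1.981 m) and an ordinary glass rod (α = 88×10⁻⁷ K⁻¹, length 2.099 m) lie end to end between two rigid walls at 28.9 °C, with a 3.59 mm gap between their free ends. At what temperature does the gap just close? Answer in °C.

T = 213 °C

Gap closes when ΔL₁ + ΔL₂ = 3.59 mm = 3.59×10⁻³ m
(α₁L₁ + α₂L₂)ΔT = g
α₁L₁ + α₂L₂ = 52.9×10⁻⁸×1.981 + 88×10⁻⁷×2.099 = 1.9519149×10⁻⁵ m/K
ΔT = 3.59×10⁻³ / 1.9519149×10⁻⁵ = 183.92 K
T = 28.9 + 183.92 = 212.82 °C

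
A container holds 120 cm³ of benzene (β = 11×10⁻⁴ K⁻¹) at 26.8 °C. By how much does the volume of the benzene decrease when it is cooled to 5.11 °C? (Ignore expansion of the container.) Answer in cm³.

ΔV = 2.86 cm³

|ΔT| = |5.11 − 26.8| = 21.69 K
ΔV = βV₀ΔT = (11×10⁻⁴)(120)(21.69) = 2.86 cm³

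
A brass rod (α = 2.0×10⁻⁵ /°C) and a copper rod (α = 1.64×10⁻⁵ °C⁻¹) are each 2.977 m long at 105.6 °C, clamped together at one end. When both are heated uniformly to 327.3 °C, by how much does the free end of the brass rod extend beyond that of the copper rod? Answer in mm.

2.38 mm

ΔT = 221.7 K
brass: ΔL = 2.0×10⁻⁵ × 2.977 m × 221.7 = 1.3200×10⁻² m = 13.200 mm
copper: ΔL = 1.64×10⁻⁵ × 2.977 m × 221.7 = 1.0824×10⁻² m = 10.824 mm
difference = 13.200 − 10.824 = 2.376 mm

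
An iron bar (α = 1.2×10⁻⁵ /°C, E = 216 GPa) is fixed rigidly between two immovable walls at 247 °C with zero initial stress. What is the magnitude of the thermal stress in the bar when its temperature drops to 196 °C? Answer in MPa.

Fully constrained: the free strain ε = αΔT is blocked, so σ = Eε = EαΔT.
|ΔT| = 51 K
σ = 216×10⁹ × 1.2×10⁻⁵ × 51 = 1.32×10⁸ Pa

σ = 132 MPa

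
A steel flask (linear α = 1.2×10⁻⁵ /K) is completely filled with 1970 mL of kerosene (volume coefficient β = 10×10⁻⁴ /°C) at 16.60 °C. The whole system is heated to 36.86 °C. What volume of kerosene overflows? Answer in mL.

38.5 mL

The flask also expands: β_container ≈ 3α = 3.6×10⁻⁵ /K
Net overflow = V₀(β_liq − 3α_cont)ΔT
β − 3α = 1.00×10⁻³ − 3.6×10⁻⁵ = 9.64×10⁻⁴ /K; ΔT = 20.26 K
ΔV = 1970 × 9.64×10⁻⁴ × 20.26 = 38.5 mL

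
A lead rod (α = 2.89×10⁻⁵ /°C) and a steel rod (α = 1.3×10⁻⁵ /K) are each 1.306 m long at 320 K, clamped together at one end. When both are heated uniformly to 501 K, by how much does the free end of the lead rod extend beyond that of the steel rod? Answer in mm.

ΔT = 181 K
lead: ΔL = 2.89×10⁻⁵ × 1.306 m × 181 = 6.8316×10⁻³ m = 6.8316 mm
steel: ΔL = 1.3×10⁻⁵ × 1.306 m × 181 = 3.0730×10⁻³ m = 3.0730 mm
difference = 6.8316 − 3.0730 = 3.7586 mm

3.76 mm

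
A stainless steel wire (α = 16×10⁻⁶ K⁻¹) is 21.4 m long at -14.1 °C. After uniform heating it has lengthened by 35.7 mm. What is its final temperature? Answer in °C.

T = 90.2 °C

ΔL = αL₀ΔT ⇒ ΔT = ΔL / (αL₀)
ΔT = 35.7×10⁻³ m / (16×10⁻⁶ × 21.4 m) = 104.264 K
T = -14.1 + 104.264 = 90.164 °C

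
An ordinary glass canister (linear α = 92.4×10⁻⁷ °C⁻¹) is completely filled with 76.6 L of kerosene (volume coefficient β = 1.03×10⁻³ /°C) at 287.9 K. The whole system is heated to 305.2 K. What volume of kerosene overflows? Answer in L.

The canister also expands: β_container ≈ 3α = 2.772×10⁻⁵ /K
Net overflow = V₀(β_liq − 3α_cont)ΔT
β − 3α = 1.03×10⁻³ − 2.772×10⁻⁵ = 1.00228×10⁻³ /K; ΔT = 17.3 K
ΔV = 76.6 × 1.00228×10⁻³ × 17.3 = 1.33 L

1.33 L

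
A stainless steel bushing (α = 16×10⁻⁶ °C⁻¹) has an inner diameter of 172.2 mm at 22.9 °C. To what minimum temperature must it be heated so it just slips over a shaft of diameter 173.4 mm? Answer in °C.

Required Δd = 173.4 − 172.2 = 1.2 mm
Δd = αd₀ΔT ⇒ ΔT = Δd/(αd₀) = 1.2 / (16×10⁻⁶ × 172.2) = 435.54 K
T_min = 22.9 + 435.54 = 458.44 °C

T = 458 °C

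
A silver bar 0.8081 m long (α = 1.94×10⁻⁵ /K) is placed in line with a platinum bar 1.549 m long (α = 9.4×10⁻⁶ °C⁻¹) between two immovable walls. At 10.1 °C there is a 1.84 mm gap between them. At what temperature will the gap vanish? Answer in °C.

Gap closes when ΔL₁ + ΔL₂ = 1.84 mm = 1.84×10⁻³ m
(α₁L₁ + α₂L₂)ΔT = g
α₁L₁ + α₂L₂ = 1.94×10⁻⁵×0.8081 + 9.4×10⁻⁶×1.549 = 3.023774×10⁻⁵ m/K
ΔT = 1.84×10⁻³ / 3.023774×10⁻⁵ = 60.851 K
T = 10.1 + 60.851 = 70.951 °C

T = 71.0 °C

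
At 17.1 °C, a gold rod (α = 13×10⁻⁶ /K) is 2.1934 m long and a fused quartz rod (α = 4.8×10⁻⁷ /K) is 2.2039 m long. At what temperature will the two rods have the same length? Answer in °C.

T = 399.5 °C

Equal length when α₁L₁ΔT − α₂L₂ΔT = L₂ − L₁ = 1.05×10⁻² m
α₁L₁ = 2.85142×10⁻⁵, α₂L₂ = 1.057872×10⁻⁶ → Δ(αL) = 2.7456328×10⁻⁵ m/K
ΔT = 1.05×10⁻² / 2.7456328×10⁻⁵ = 382.426 K, so T = 17.1 + 382.426 = 399.526 °C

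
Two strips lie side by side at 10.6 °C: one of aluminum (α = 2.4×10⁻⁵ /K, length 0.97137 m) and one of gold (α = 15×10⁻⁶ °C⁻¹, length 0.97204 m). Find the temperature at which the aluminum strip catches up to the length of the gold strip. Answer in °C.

Equal length when α₁L₁ΔT − α₂L₂ΔT = L₂ − L₁ = 6.70×10⁻⁴ m
α₁L₁ = 2.331288×10⁻⁵, α₂L₂ = 1.45806×10⁻⁵ → Δ(αL) = 8.73228×10⁻⁶ m/K
ΔT = 6.70×10⁻⁴ / 8.73228×10⁻⁶ = 76.7268 K, so T = 10.6 + 76.7268 = 87.3268 °C

T = 87.33 °C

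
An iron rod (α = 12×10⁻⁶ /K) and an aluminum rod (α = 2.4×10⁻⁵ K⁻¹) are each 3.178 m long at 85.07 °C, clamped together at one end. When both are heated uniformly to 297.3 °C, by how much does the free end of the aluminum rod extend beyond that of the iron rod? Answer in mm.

8.09 mm

ΔT = 212.23 K
iron: ΔL = 12×10⁻⁶ × 3.178 m × 212.23 = 8.0936×10⁻³ m = 8.0936 mm
aluminum: ΔL = 2.4×10⁻⁵ × 3.178 m × 212.23 = 1.6187×10⁻² m = 16.187 mm
difference = 16.187 − 8.0936 = 8.0934 mm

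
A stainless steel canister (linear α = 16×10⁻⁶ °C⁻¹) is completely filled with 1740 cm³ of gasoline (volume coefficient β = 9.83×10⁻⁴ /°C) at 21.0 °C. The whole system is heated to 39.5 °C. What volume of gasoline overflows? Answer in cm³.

The canister also expands: β_container ≈ 3α = 4.8×10⁻⁵ /K
Net overflow = V₀(β_liq − 3α_cont)ΔT
β − 3α = 9.83×10⁻⁴ − 4.8×10⁻⁵ = 9.35×10⁻⁴ /K; ΔT = 18.5 K
ΔV = 1740 × 9.35×10⁻⁴ × 18.5 = 30.1 cm³

30.1 cm³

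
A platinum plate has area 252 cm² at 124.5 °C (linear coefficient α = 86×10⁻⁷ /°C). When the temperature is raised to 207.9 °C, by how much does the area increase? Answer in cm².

Area coefficient ≈ 2α; |ΔT| = 83.4 K
ΔA = 2αA₀ΔT = 2(86×10⁻⁷)(252)(83.4) = 0.361 cm²

ΔA = 0.361 cm²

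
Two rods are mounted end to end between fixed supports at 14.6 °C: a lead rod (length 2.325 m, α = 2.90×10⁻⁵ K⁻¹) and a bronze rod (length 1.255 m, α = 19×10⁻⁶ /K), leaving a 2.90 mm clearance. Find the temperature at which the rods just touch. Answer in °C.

T = 46.4 °C

Gap closes when ΔL₁ + ΔL₂ = 2.90 mm = 2.90×10⁻³ m
(α₁L₁ + α₂L₂)ΔT = g
α₁L₁ + α₂L₂ = 2.90×10⁻⁵×2.325 + 19×10⁻⁶×1.255 = 9.127×10⁻⁵ m/K
ΔT = 2.90×10⁻³ / 9.127×10⁻⁵ = 31.774 K
T = 14.6 + 31.774 = 46.374 °C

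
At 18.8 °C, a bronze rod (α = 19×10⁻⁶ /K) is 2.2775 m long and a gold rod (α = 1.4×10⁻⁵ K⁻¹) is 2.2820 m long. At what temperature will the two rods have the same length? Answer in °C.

Equal length when α₁L₁ΔT − α₂L₂ΔT = L₂ − L₁ = 4.50×10⁻³ m
α₁L₁ = 4.32725×10⁻⁵, α₂L₂ = 3.1948×10⁻⁵ → Δ(αL) = 1.13245×10⁻⁵ m/K
ΔT = 4.50×10⁻³ / 1.13245×10⁻⁵ = 397.369 K, so T = 18.8 + 397.369 = 416.169 °C

T = 416.2 °C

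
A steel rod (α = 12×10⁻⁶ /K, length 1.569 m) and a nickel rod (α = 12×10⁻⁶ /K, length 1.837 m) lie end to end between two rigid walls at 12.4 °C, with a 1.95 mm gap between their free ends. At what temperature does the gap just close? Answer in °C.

Gap closes when ΔL₁ + ΔL₂ = 1.95 mm = 1.95×10⁻³ m
(α₁L₁ + α₂L₂)ΔT = g
α₁L₁ + α₂L₂ = 12×10⁻⁶×1.569 + 12×10⁻⁶×1.837 = 4.0872×10⁻⁵ m/K
ΔT = 1.95×10⁻³ / 4.0872×10⁻⁵ = 47.710 K
T = 12.4 + 47.710 = 60.110 °C

T = 60.1 °C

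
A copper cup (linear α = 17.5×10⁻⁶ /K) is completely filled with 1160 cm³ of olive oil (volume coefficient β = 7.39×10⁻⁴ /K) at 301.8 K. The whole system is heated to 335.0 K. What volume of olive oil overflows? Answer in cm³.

26.4 cm³

The cup also expands: β_container ≈ 3α = 5.25×10⁻⁵ /K
Net overflow = V₀(β_liq − 3α_cont)ΔT
β − 3α = 7.39×10⁻⁴ − 5.25×10⁻⁵ = 6.865×10⁻⁴ /K; ΔT = 33.2 K
ΔV = 1160 × 6.865×10⁻⁴ × 33.2 = 26.4 cm³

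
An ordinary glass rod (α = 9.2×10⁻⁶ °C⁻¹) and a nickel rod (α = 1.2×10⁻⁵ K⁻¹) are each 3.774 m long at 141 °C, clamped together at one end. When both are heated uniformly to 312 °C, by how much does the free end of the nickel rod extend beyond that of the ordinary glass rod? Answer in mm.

1.81 mm

ΔT = 171 K
ordinary glass: ΔL = 9.2×10⁻⁶ × 3.774 m × 171 = 5.9373×10⁻³ m = 5.9373 mm
nickel: ΔL = 1.2×10⁻⁵ × 3.774 m × 171 = 7.7442×10⁻³ m = 7.7442 mm
difference = 7.7442 − 5.9373 = 1.8069 mm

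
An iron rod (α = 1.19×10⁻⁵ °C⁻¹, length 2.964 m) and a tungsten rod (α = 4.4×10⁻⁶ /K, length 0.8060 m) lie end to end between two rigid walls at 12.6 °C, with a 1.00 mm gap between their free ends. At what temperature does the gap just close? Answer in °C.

α₁L₁ = 3.52716×10⁻⁵ m/K, α₂L₂ = 3.5464×10⁻⁶ m/K → total 3.8818×10⁻⁵ m/K
ΔT = g/(α₁L₁+α₂L₂) = 1.00×10⁻³ / 3.8818×10⁻⁵ = 25.761 K
T = 12.6 + 25.761 = 38.361 °C

T = 38.4 °C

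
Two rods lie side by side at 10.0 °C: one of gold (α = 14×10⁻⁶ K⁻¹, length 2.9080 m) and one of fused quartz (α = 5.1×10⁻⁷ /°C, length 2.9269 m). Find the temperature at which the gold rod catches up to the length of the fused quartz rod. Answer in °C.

T = 491.9 °C

L₁(1 + α₁ΔT) = L₂(1 + α₂ΔT) ⇒ ΔT = (L₂ − L₁)/(α₁L₁ − α₂L₂)
L₂ − L₁ = 2.9269 − 2.9080 = 1.89×10⁻² m
α₁L₁ − α₂L₂ = 14×10⁻⁶×2.9080 − 5.1×10⁻⁷×2.9269 = 3.9219281×10⁻⁵ m/K
ΔT = 1.89×10⁻² / 3.9219281×10⁻⁵ = 481.906 K
T = 10.0 + 481.906 = 491.906 °C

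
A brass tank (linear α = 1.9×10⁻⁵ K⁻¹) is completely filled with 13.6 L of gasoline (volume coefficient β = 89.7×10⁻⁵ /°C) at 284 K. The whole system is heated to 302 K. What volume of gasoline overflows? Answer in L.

0.206 L

The tank also expands: β_container ≈ 3α = 5.7×10⁻⁵ /K
Net overflow = V₀(β_liq − 3α_cont)ΔT
β − 3α = 8.97×10⁻⁴ − 5.7×10⁻⁵ = 8.40×10⁻⁴ /K; ΔT = 18 K
ΔV = 13.6 × 8.40×10⁻⁴ × 18 = 0.206 L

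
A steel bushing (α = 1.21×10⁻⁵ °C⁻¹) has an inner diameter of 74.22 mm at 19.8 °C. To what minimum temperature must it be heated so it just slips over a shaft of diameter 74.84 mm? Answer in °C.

T = 710 °C

Required Δd = 74.84 − 74.22 = 0.62 mm
Δd = αd₀ΔT ⇒ ΔT = Δd/(αd₀) = 0.62 / (1.21×10⁻⁵ × 74.22) = 690.38 K
T_min = 19.8 + 690.38 = 710.18 °C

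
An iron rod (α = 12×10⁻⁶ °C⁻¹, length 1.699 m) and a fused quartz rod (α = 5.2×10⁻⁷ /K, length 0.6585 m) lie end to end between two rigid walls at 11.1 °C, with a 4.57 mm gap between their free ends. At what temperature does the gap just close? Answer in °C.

Gap closes when ΔL₁ + ΔL₂ = 4.57 mm = 4.57×10⁻³ m
(α₁L₁ + α₂L₂)ΔT = g
α₁L₁ + α₂L₂ = 12×10⁻⁶×1.699 + 5.2×10⁻⁷×0.6585 = 2.073042×10⁻⁵ m/K
ΔT = 4.57×10⁻³ / 2.073042×10⁻⁵ = 220.45 K
T = 11.1 + 220.45 = 231.55 °C

T = 232 °C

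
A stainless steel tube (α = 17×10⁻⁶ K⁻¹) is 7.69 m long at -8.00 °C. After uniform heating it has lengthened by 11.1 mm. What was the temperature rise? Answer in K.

ΔL = αL₀ΔT ⇒ ΔT = ΔL / (αL₀)
ΔT = 11.1×10⁻³ m / (17×10⁻⁶ × 7.69 m) = 84.908 K

ΔT = 84.9 K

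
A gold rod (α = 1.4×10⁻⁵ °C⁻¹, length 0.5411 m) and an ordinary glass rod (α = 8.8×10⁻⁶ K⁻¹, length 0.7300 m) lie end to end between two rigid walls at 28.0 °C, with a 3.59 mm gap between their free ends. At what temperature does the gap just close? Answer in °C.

Gap closes when ΔL₁ + ΔL₂ = 3.59 mm = 3.59×10⁻³ m
(α₁L₁ + α₂L₂)ΔT = g
α₁L₁ + α₂L₂ = 1.4×10⁻⁵×0.5411 + 8.8×10⁻⁶×0.7300 = 1.39994×10⁻⁵ m/K
ΔT = 3.59×10⁻³ / 1.39994×10⁻⁵ = 256.44 K
T = 28.0 + 256.44 = 284.44 °C

T = 284 °C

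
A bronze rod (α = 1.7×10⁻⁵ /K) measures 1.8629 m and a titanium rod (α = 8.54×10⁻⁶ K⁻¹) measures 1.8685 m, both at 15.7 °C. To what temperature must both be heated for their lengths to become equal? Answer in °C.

L₁(1 + α₁ΔT) = L₂(1 + α₂ΔT) ⇒ ΔT = (L₂ − L₁)/(α₁L₁ − α₂L₂)
L₂ − L₁ = 1.8685 − 1.8629 = 5.60×10⁻³ m
α₁L₁ − α₂L₂ = 1.7×10⁻⁵×1.8629 − 8.54×10⁻⁶×1.8685 = 1.571231×10⁻⁵ m/K
ΔT = 5.60×10⁻³ / 1.571231×10⁻⁵ = 356.408 K
T = 15.7 + 356.408 = 372.108 °C

T = 372.1 °C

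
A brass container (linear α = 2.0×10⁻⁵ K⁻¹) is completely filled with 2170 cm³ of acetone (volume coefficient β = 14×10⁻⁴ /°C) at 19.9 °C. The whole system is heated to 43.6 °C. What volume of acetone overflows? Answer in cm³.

The container also expands: β_container ≈ 3α = 6.0×10⁻⁵ /K
Net overflow = V₀(β_liq − 3α_cont)ΔT
β − 3α = 1.40×10⁻³ − 6.0×10⁻⁵ = 1.34×10⁻³ /K; ΔT = 23.7 K
ΔV = 2170 × 1.34×10⁻³ × 23.7 = 68.9 cm³

68.9 cm³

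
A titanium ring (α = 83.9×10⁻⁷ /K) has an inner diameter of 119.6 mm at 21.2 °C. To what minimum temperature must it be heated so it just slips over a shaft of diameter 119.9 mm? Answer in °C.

Required Δd = 119.9 − 119.6 = 0.3 mm
Δd = αd₀ΔT ⇒ ΔT = Δd/(αd₀) = 0.3 / (83.9×10⁻⁷ × 119.6) = 298.97 K
T_min = 21.2 + 298.97 = 320.17 °C

T = 320 °C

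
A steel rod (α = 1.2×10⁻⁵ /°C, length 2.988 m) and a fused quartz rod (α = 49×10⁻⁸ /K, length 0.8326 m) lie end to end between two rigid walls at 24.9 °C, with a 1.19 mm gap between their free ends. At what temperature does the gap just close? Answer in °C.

T = 57.7 °C

Gap closes when ΔL₁ + ΔL₂ = 1.19 mm = 1.19×10⁻³ m
(α₁L₁ + α₂L₂)ΔT = g
α₁L₁ + α₂L₂ = 1.2×10⁻⁵×2.988 + 49×10⁻⁸×0.8326 = 3.6263974×10⁻⁵ m/K
ΔT = 1.19×10⁻³ / 3.6263974×10⁻⁵ = 32.815 K
T = 24.9 + 32.815 = 57.715 °C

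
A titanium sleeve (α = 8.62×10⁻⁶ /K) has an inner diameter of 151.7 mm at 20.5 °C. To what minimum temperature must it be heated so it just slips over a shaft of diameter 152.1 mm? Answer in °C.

T = 326 °C

Required Δd = 152.1 − 151.7 = 0.4 mm
Δd = αd₀ΔT ⇒ ΔT = Δd/(αd₀) = 0.4 / (8.62×10⁻⁶ × 151.7) = 305.89 K
T_min = 20.5 + 305.89 = 326.39 °C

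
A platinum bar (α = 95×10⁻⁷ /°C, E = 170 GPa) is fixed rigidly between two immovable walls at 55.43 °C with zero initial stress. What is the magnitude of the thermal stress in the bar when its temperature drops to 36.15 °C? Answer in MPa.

σ = 31.1 MPa

Fully constrained: the free strain ε = αΔT is blocked, so σ = Eε = EαΔT.
|ΔT| = 19.28 K
σ = 170×10⁹ × 95×10⁻⁷ × 19.28 = 3.11×10⁷ Pa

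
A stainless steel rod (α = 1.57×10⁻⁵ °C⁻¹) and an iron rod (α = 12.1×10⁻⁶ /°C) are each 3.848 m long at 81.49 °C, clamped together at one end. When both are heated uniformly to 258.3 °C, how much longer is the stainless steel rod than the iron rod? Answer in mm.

ΔT = 176.81 K
stainless steel: ΔL = 1.57×10⁻⁵ × 3.848 m × 176.81 = 1.0682×10⁻² m = 10.682 mm
iron: ΔL = 12.1×10⁻⁶ × 3.848 m × 176.81 = 8.2324×10⁻³ m = 8.2324 mm
difference = 10.682 − 8.2324 = 2.4496 mm

2.45 mm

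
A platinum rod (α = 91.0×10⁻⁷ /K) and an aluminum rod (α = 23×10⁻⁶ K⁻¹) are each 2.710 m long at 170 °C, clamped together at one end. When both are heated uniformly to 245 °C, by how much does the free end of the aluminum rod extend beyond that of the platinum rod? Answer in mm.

2.83 mm

ΔT = 75 K
platinum: ΔL = 91.0×10⁻⁷ × 2.710 m × 75 = 1.8496×10⁻³ m = 1.8496 mm
aluminum: ΔL = 23×10⁻⁶ × 2.710 m × 75 = 4.6747×10⁻³ m = 4.6747 mm
difference = 4.6747 − 1.8496 = 2.8251 mm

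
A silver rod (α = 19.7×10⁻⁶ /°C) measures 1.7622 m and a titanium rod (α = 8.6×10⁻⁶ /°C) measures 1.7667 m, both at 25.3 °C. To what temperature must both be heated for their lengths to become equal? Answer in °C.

T = 255.8 °C

Equal length when α₁L₁ΔT − α₂L₂ΔT = L₂ − L₁ = 4.50×10⁻³ m
α₁L₁ = 3.471534×10⁻⁵, α₂L₂ = 1.519362×10⁻⁵ → Δ(αL) = 1.952172×10⁻⁵ m/K
ΔT = 4.50×10⁻³ / 1.952172×10⁻⁵ = 230.512 K, so T = 25.3 + 230.512 = 255.812 °C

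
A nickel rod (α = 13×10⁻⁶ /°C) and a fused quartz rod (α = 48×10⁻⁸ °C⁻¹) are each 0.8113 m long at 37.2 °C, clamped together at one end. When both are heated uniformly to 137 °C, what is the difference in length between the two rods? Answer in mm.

ΔT = 99.8 K
nickel: ΔL = 13×10⁻⁶ × 0.8113 m × 99.8 = 1.0526×10⁻³ m = 1.0526 mm
fused quartz: ΔL = 48×10⁻⁸ × 0.8113 m × 99.8 = 3.8865×10⁻⁵ m = 0.038865 mm
difference = 1.0526 − 0.038865 = 1.013735 mm

1.01 mm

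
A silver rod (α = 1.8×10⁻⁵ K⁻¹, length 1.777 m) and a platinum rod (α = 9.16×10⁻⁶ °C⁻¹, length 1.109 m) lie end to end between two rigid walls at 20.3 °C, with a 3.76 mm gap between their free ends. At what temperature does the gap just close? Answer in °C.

T = 110 °C

α₁L₁ = 3.1986×10⁻⁵ m/K, α₂L₂ = 1.015844×10⁻⁵ m/K → total 4.214444×10⁻⁵ m/K
ΔT = g/(α₁L₁+α₂L₂) = 3.76×10⁻³ / 4.214444×10⁻⁵ = 89.22 K
T = 20.3 + 89.22 = 109.52 °C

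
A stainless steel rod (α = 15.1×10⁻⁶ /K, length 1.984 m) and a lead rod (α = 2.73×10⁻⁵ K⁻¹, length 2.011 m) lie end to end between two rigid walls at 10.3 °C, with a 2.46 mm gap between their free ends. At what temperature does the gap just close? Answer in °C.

T = 39.3 °C

Gap closes when ΔL₁ + ΔL₂ = 2.46 mm = 2.46×10⁻³ m
(α₁L₁ + α₂L₂)ΔT = g
α₁L₁ + α₂L₂ = 15.1×10⁻⁶×1.984 + 2.73×10⁻⁵×2.011 = 8.48587×10⁻⁵ m/K
ΔT = 2.46×10⁻³ / 8.48587×10⁻⁵ = 28.989 K
T = 10.3 + 28.989 = 39.289 °C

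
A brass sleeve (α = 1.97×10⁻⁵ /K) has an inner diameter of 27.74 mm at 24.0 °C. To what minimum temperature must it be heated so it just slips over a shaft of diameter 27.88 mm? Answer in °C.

T = 280 °C

Required Δd = 27.88 − 27.74 = 0.14 mm
Δd = αd₀ΔT ⇒ ΔT = Δd/(αd₀) = 0.14 / (1.97×10⁻⁵ × 27.74) = 256.19 K
T_min = 24.0 + 256.19 = 280.19 °C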